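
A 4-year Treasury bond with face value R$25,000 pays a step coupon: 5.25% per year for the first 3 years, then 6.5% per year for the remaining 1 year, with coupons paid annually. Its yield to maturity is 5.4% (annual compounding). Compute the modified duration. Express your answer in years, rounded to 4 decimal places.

3.5224 years

Periodic yield y = 0.054. First find Macaulay duration:
  t   CF        PV=CF/(1+0.054)^t    t·PV
  1     1,312.50     1,245.2562     1,245.2562
  2     1,312.50     1,181.4575     2,362.9149
  3     1,312.50     1,120.9274     3,362.7822
  4    26,625.00    21,573.8261    86,295.3042
  Σ                 25,121.4671    93,266.2575
P = 25,121.4671; Macaulay duration = 93,266.2575 / 25,121.4671 = 3.71261 years.
Modified duration = D_Mac / (1 + y) = 3.71261 / 1.054 = 3.52240 years.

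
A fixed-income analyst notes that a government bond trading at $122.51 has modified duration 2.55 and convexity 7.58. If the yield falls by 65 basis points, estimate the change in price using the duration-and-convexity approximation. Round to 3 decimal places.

Duration effect: -D_mod·Δy = -2.55 × (-0.0065) = +0.016575
Convexity effect: ½·C·(Δy)² = 0.5 × 7.58 × (-0.0065)² = +0.0001601275
ΔP/P ≈ +0.016575 + 0.0001601275 = +0.0167351275
ΔP ≈ 122.51 × (+0.0167351275) = +2.050220470025.

+$2.050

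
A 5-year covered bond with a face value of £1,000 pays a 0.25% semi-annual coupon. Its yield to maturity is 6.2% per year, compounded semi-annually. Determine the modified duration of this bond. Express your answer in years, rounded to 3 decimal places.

Periodic yield y = 0.031. First find Macaulay duration:
  t   CF        PV=CF/(1+0.031)^t    t·PV
  1         1.25         1.2124         1.2124
  2         1.25         1.1760         2.3519
  3         1.25         1.1406         3.4218
  4         1.25         1.1063         4.4252
  5         1.25         1.0730         5.3652
  6         1.25         1.0408         6.2447
  7         1.25         1.0095         7.0664
  8         1.25         0.9791         7.8330
  9         1.25         0.9497         8.5472
  10    1,001.25       737.8293     7,378.2926
  Σ                    747.5167     7,424.7605
P = 747.5167; Macaulay duration = 7,424.7605 / 747.5167 = 9.93257 half-year periods = 4.96628 years.
Modified duration = D_Mac / (1 + y) = 4.96628 / 1.031 = 4.81696 years.

4.817 years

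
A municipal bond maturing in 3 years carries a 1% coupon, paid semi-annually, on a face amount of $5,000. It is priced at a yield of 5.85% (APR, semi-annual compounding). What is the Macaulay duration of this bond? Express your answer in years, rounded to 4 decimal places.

2.9596 years

Periodic yield y = 0.02925. Discount each cash flow and weight by its period:
  t   CF        PV=CF/(1+0.02925)^t    t·PV
  1        25.00        24.2895        24.2895
  2        25.00        23.5993        47.1985
  3        25.00        22.9286        68.7858
  4        25.00        22.2770        89.1080
  5        25.00        21.6439       108.2195
  6     5,025.00     4,226.7914    25,360.7482
  Σ                  4,341.5296    25,698.3495
Price P = Σ PV = 4,341.5296.
Macaulay duration = Σ(t·PV) / P = 25,698.3495 / 4,341.5296 = 5.91919 half-year periods.
In years: 5.91919 / 2 = 2.95960 years.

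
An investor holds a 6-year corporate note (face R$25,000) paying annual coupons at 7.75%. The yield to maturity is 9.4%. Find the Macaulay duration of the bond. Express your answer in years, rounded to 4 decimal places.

Periodic yield y = 0.094. Discount each cash flow and weight by its year:
  t   CF        PV=CF/(1+0.094)^t    t·PV
  1     1,937.50     1,771.0238     1,771.0238
  2     1,937.50     1,618.8517     3,237.7034
  3     1,937.50     1,479.7548     4,439.2643
  4     1,937.50     1,352.6095     5,410.4379
  5     1,937.50     1,236.3889     6,181.9446
  6    26,937.50    15,712.7918    94,276.7507
  Σ                 23,171.4204   115,317.1246
Price P = Σ PV = 23,171.4204.
Macaulay duration = Σ(t·PV) / P = 115,317.1246 / 23,171.4204 = 4.97670 years.

4.9767 years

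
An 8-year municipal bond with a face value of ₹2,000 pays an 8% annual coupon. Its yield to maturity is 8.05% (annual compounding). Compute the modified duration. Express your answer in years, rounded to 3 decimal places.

5.741 years

Periodic yield y = 0.0805. First find Macaulay duration:
  t   CF        PV=CF/(1+0.0805)^t    t·PV
  1       160.00       148.0796       148.0796
  2       160.00       137.0473       274.0946
  3       160.00       126.8369       380.5107
  4       160.00       117.3872       469.5490
  5       160.00       108.6416       543.2080
  6       160.00       100.5475       603.2851
  7       160.00        93.0565       651.3953
  8     2,160.00     1,162.6676     9,301.3410
  Σ                  1,994.2642    12,371.4633
P = 1,994.2642; Macaulay duration = 12,371.4633 / 1,994.2642 = 6.20352 years.
Modified duration = D_Mac / (1 + y) = 6.20352 / 1.0805 = 5.74134 years.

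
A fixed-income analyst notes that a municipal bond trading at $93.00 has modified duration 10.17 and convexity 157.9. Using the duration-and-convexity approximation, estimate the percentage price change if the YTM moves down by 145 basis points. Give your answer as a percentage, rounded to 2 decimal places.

Duration effect: -D_mod·Δy = -10.17 × (-0.0145) = +0.147465
Convexity effect: ½·C·(Δy)² = 0.5 × 157.9 × (-0.0145)² = +0.0165992375
ΔP/P ≈ +0.147465 + 0.0165992375 = +0.1640642375
= +16.40642375%.

+16.41%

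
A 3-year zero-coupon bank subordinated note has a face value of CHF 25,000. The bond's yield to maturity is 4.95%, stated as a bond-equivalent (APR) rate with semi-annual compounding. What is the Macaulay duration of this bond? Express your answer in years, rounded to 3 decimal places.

A zero-coupon bond has a single cash flow at maturity, so its Macaulay duration equals its maturity: 3 years.
(Equivalently: 6 semi-annual periods ÷ 2 = 3 years.)

3.000 years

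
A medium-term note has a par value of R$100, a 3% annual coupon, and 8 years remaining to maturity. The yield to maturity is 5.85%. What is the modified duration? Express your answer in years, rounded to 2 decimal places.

6.74 years

Periodic yield y = 0.0585. First find Macaulay duration:
  t   CF        PV=CF/(1+0.0585)^t    t·PV
  1         3.00         2.8342         2.8342
  2         3.00         2.6776         5.3551
  3         3.00         2.5296         7.5887
  4         3.00         2.3898         9.5591
  5         3.00         2.2577        11.2885
  6         3.00         2.1329        12.7976
  7         3.00         2.0150        14.1053
  8       103.00        65.3597       522.8779
  Σ                     82.1965       586.4065
P = 82.1965; Macaulay duration = 586.4065 / 82.1965 = 7.13420 years.
Modified duration = D_Mac / (1 + y) = 7.13420 / 1.0585 = 6.73991 years.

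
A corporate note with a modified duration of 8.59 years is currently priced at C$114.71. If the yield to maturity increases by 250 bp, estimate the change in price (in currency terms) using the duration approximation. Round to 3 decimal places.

-C$24.634

Duration approximation: ΔP/P ≈ -D_mod · Δy = -8.59 × (+0.025) = -0.214750.
ΔP ≈ 114.71 × (-0.214750) = -24.6339725.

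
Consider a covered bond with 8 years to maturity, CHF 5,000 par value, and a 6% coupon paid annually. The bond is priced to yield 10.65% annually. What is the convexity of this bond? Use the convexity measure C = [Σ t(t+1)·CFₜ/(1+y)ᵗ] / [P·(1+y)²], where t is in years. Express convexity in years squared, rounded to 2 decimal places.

42.92

With y = 0.1065:
  t   CF        PV=CF/(1+0.1065)^t    t·PV        t(t+1)·PV
  1       300.00       271.1252       271.1252         542.2503
  2       300.00       245.0295       490.0591       1,470.1772
  3       300.00       221.4456       664.3367       2,657.3469
  4       300.00       200.1316       800.5262       4,002.6312
  5       300.00       180.8690       904.3451       5,426.0703
  6       300.00       163.4605       980.7628       6,865.3398
  7       300.00       147.7275     1,034.0924       8,272.7396
  8     5,300.00     2,358.6556    18,869.2444     169,823.1999
  Σ                  3,788.4444    24,014.4919     199,059.7552
P = 3,788.4444.
Convexity = Σ t(t+1)·PV / [P·(1+y)²] = 199,059.7552 / (3,788.4444 × 1.224342) = 42.91605.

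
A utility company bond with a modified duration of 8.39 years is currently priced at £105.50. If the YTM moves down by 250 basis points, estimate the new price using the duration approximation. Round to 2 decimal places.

£127.63

Duration approximation: ΔP/P ≈ -D_mod · Δy = -8.39 × (-0.025) = +0.209750.
New price ≈ 105.50 × (1 + 0.209750) = 127.628625.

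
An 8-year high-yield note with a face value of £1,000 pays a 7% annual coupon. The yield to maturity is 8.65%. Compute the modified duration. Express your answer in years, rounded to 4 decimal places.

Periodic yield y = 0.0865. First find Macaulay duration:
  t   CF        PV=CF/(1+0.0865)^t    t·PV
  1        70.00        64.4271        64.4271
  2        70.00        59.2978       118.5956
  3        70.00        54.5769       163.7307
  4        70.00        50.2318       200.9274
  5        70.00        46.2327       231.1636
  6        70.00        42.5520       255.3118
  7        70.00        39.1643       274.1498
  8     1,070.00       550.9928     4,407.9425
  Σ                    907.4754     5,716.2484
P = 907.4754; Macaulay duration = 5,716.2484 / 907.4754 = 6.29907 years.
Modified duration = D_Mac / (1 + y) = 6.29907 / 1.0865 = 5.79758 years.

5.7976 years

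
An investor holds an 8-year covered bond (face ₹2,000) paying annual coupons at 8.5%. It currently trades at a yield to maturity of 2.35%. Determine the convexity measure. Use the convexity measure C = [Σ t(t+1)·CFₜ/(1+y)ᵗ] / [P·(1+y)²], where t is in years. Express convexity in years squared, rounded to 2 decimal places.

With y = 0.0235:
  t   CF        PV=CF/(1+0.0235)^t    t·PV        t(t+1)·PV
  1       170.00       166.0967       166.0967         332.1935
  2       170.00       162.2831       324.5661         973.6984
  3       170.00       158.5570       475.6710       1,902.6838
  4       170.00       154.9164       619.6658       3,098.3290
  5       170.00       151.3595       756.7975       4,540.7850
  6       170.00       147.8842       887.3053       6,211.1373
  7       170.00       144.4887     1,011.4212       8,091.3692
  8     2,170.00     1,802.0090    14,416.0721     129,744.6486
  Σ                  2,887.5947    18,657.5957     154,894.8449
P = 2,887.5947.
Convexity = Σ t(t+1)·PV / [P·(1+y)²] = 154,894.8449 / (2,887.5947 × 1.047552) = 51.20649.

51.21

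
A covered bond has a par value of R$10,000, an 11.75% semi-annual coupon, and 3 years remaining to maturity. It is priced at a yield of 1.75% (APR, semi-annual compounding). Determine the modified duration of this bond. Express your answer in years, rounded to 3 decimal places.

Periodic yield y = 0.00875. First find Macaulay duration:
  t   CF        PV=CF/(1+0.00875)^t    t·PV
  1       587.50       582.4040       582.4040
  2       587.50       577.3521     1,154.7043
  3       587.50       572.3441     1,717.0324
  4       587.50       567.3796     2,269.5182
  5       587.50       562.4580     2,812.2902
  6    10,587.50    10,048.2895    60,289.7367
  Σ                 12,910.2273    68,825.6858
P = 12,910.2273; Macaulay duration = 68,825.6858 / 12,910.2273 = 5.33110 half-year periods = 2.66555 years.
Modified duration = D_Mac / (1 + y) = 2.66555 / 1.00875 = 2.64243 years.

2.642 years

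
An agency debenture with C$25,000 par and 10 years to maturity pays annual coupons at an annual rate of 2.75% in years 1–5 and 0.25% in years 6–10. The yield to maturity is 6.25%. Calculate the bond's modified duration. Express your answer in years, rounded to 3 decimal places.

8.235 years

Periodic yield y = 0.0625. First find Macaulay duration:
  t   CF        PV=CF/(1+0.0625)^t    t·PV
  1       687.50       647.0588       647.0588
  2       687.50       608.9965     1,217.9931
  3       687.50       573.1732     1,719.5196
  4       687.50       539.4571     2,157.8286
  5       687.50       507.7244     2,538.6218
  6        62.50        43.4417       260.6499
  7        62.50        40.8863       286.2039
  8        62.50        38.4812       307.8495
  9        62.50        36.2176       325.9583
  10   25,062.50    13,668.9452   136,689.4521
  Σ                 16,704.3820   146,151.1357
P = 16,704.3820; Macaulay duration = 146,151.1357 / 16,704.3820 = 8.74927 years.
Modified duration = D_Mac / (1 + y) = 8.74927 / 1.0625 = 8.23461 years.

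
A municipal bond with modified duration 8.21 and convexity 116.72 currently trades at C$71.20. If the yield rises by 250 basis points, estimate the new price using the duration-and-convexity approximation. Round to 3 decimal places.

Duration effect: -D_mod·Δy = -8.21 × (+0.025) = -0.205250
Convexity effect: ½·C·(Δy)² = 0.5 × 116.72 × (0.025)² = +0.0364750
ΔP/P ≈ -0.205250 + 0.0364750 = -0.168775
New price ≈ 71.20 × (1 - 0.168775) = 59.18322.

C$59.183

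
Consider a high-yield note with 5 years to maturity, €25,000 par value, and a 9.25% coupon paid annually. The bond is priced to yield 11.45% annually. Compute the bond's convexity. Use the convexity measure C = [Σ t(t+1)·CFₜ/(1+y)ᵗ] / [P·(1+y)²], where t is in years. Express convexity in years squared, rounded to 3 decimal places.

With y = 0.1145:
  t   CF        PV=CF/(1+0.1145)^t    t·PV        t(t+1)·PV
  1     2,312.50     2,074.9215     2,074.9215       4,149.8430
  2     2,312.50     1,861.7510     3,723.5020      11,170.5060
  3     2,312.50     1,670.4809     5,011.4428      20,045.7712
  4     2,312.50     1,498.8613     5,995.4453      29,977.2263
  5    27,312.50    15,884.0443    79,420.2216     476,521.3297
  Σ                 22,990.0591    96,225.5332     541,864.6761
P = 22,990.0591.
Convexity = Σ t(t+1)·PV / [P·(1+y)²] = 541,864.6761 / (22,990.0591 × 1.242110) = 18.97539.

18.975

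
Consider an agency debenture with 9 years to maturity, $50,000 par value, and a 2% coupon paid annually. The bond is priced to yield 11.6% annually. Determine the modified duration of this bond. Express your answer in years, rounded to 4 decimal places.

Periodic yield y = 0.116. First find Macaulay duration:
  t   CF        PV=CF/(1+0.116)^t    t·PV
  1     1,000.00       896.0573       896.0573
  2     1,000.00       802.9188     1,605.8375
  3     1,000.00       719.4613     2,158.3838
  4     1,000.00       644.6786     2,578.7142
  5     1,000.00       577.6690     2,888.3448
  6     1,000.00       517.6245     3,105.7471
  7     1,000.00       463.8212     3,246.7487
  8     1,000.00       415.6104     3,324.8835
  9    51,000.00    18,992.9500   170,936.5499
  Σ                 24,030.7911   190,741.2668
P = 24,030.7911; Macaulay duration = 190,741.2668 / 24,030.7911 = 7.93737 years.
Modified duration = D_Mac / (1 + y) = 7.93737 / 1.116 = 7.11234 years.

7.1123 years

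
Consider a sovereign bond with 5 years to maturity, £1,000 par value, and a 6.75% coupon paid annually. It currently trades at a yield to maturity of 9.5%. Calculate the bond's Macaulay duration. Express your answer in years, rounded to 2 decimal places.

4.37 years

Periodic yield y = 0.095. Discount each cash flow and weight by its year:
  t   CF        PV=CF/(1+0.095)^t    t·PV
  1        67.50        61.6438        61.6438
  2        67.50        56.2957       112.5915
  3        67.50        51.4116       154.2349
  4        67.50        46.9513       187.8051
  5     1,067.50       678.1055     3,390.5277
  Σ                    894.4080     3,906.8029
Price P = Σ PV = 894.4080.
Macaulay duration = Σ(t·PV) / P = 3,906.8029 / 894.4080 = 4.36803 years.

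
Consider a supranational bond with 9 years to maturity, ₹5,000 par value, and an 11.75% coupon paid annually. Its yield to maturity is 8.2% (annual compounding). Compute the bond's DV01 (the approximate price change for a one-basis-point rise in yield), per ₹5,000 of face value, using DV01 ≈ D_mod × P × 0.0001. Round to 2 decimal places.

₹3.55

Periodic yield y = 0.082.
  t   CF        PV=CF/(1+0.082)^t    t·PV
  1       587.50       542.9760       542.9760
  2       587.50       501.8262     1,003.6524
  3       587.50       463.7950     1,391.3851
  4       587.50       428.6461     1,714.5842
  5       587.50       396.1609     1,980.8043
  6       587.50       366.1376     2,196.8255
  7       587.50       338.3896     2,368.7274
  8       587.50       312.7446     2,501.9566
  9     5,587.50     2,748.9839    24,740.8547
  Σ                  6,099.6598    38,441.7662
P = 6,099.6598; D_Mac = 6.30228 yrs; D_mod = 5.82466 yrs.
DV01 ≈ 5.82466 × 6,099.6598 × 0.0001 = 3.552843.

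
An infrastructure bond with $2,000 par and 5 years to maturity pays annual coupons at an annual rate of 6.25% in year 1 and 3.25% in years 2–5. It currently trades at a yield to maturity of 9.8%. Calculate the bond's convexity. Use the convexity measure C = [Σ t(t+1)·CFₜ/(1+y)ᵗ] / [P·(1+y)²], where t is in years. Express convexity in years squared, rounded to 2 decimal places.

With y = 0.098:
  t   CF        PV=CF/(1+0.098)^t    t·PV        t(t+1)·PV
  1       125.00       113.8434       113.8434         227.6867
  2        65.00        53.9149       107.8298         323.4893
  3        65.00        49.1028       147.3084         589.2337
  4        65.00        44.7202       178.8809         894.4045
  5     2,065.00     1,293.9228     6,469.6138      38,817.6831
  Σ                  1,555.5040     7,017.4763      40,852.4973
P = 1,555.5040.
Convexity = Σ t(t+1)·PV / [P·(1+y)²] = 40,852.4973 / (1,555.5040 × 1.205604) = 21.78426.

21.78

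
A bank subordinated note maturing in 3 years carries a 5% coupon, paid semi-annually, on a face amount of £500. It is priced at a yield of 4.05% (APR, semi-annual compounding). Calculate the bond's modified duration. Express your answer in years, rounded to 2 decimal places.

Periodic yield y = 0.02025. First find Macaulay duration:
  t   CF        PV=CF/(1+0.02025)^t    t·PV
  1        12.50        12.2519        12.2519
  2        12.50        12.0087        24.0174
  3        12.50        11.7704        35.3111
  4        12.50        11.5368        46.1470
  5        12.50        11.3078        56.5389
  6       512.50       454.4167     2,726.5000
  Σ                    513.2922     2,900.7663
P = 513.2922; Macaulay duration = 2,900.7663 / 513.2922 = 5.65130 half-year periods = 2.82565 years.
Modified duration = D_Mac / (1 + y) = 2.82565 / 1.02025 = 2.76956 years.

2.77 years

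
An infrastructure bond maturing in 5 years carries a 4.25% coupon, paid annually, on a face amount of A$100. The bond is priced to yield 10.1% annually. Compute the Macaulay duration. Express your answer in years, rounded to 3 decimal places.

4.548 years

Periodic yield y = 0.101. Discount each cash flow and weight by its year:
  t   CF        PV=CF/(1+0.101)^t    t·PV
  1         4.25         3.8601         3.8601
  2         4.25         3.5060         7.0120
  3         4.25         3.1844         9.5532
  4         4.25         2.8923        11.5691
  5       104.25        64.4376       322.1881
  Σ                     77.8804       354.1825
Price P = Σ PV = 77.8804.
Macaulay duration = Σ(t·PV) / P = 354.1825 / 77.8804 = 4.54777 years.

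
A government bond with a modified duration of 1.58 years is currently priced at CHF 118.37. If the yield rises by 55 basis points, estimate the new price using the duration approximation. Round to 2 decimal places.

Duration approximation: ΔP/P ≈ -D_mod · Δy = -1.58 × (+0.0055) = -0.008690.
New price ≈ 118.37 × (1 - 0.008690) = 117.3413647.

CHF 117.34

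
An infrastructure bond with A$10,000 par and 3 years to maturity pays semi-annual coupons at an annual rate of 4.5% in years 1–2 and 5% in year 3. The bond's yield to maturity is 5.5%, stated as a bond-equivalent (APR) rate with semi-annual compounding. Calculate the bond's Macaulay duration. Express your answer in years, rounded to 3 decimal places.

2.837 years

Periodic yield y = 0.0275. Discount each cash flow and weight by its period:
  t   CF        PV=CF/(1+0.0275)^t    t·PV
  1       225.00       218.9781       218.9781
  2       225.00       213.1174       426.2347
  3       225.00       207.4135       622.2405
  4       225.00       201.8623       807.4492
  5       250.00       218.2885     1,091.4425
  6    10,250.00     8,710.2954    52,261.7722
  Σ                  9,769.9551    55,428.1172
Price P = Σ PV = 9,769.9551.
Macaulay duration = Σ(t·PV) / P = 55,428.1172 / 9,769.9551 = 5.67332 half-year periods.
In years: 5.67332 / 2 = 2.83666 years.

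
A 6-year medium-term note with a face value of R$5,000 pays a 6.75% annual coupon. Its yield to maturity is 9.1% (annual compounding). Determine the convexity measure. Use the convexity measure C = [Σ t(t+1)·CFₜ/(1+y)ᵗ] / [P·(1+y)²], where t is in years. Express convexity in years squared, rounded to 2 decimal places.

28.11

With y = 0.091:
  t   CF        PV=CF/(1+0.091)^t    t·PV        t(t+1)·PV
  1       337.50       309.3492       309.3492         618.6984
  2       337.50       283.5465       567.0930       1,701.2789
  3       337.50       259.8960       779.6879       3,118.7515
  4       337.50       238.2181       952.8724       4,764.3622
  5       337.50       218.3484     1,091.7420       6,550.4522
  6     5,337.50     3,165.1142    18,990.6852     132,934.7964
  Σ                  4,474.4724    22,691.4297     149,688.3397
P = 4,474.4724.
Convexity = Σ t(t+1)·PV / [P·(1+y)²] = 149,688.3397 / (4,474.4724 × 1.190281) = 28.10584.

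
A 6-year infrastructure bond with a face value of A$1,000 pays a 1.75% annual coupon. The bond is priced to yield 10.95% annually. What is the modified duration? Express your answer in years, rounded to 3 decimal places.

Periodic yield y = 0.1095. First find Macaulay duration:
  t   CF        PV=CF/(1+0.1095)^t    t·PV
  1        17.50        15.7729        15.7729
  2        17.50        14.2162        28.4324
  3        17.50        12.8132        38.4395
  4        17.50        11.5486        46.1943
  5        17.50        10.4088        52.0441
  6     1,017.50       545.4696     3,272.8178
  Σ                    610.2293     3,453.7010
P = 610.2293; Macaulay duration = 3,453.7010 / 610.2293 = 5.65968 years.
Modified duration = D_Mac / (1 + y) = 5.65968 / 1.1095 = 5.10111 years.

5.101 years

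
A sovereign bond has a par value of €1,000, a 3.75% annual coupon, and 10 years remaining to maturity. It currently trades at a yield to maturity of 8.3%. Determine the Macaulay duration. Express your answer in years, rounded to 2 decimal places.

8.17 years

Periodic yield y = 0.083. Discount each cash flow and weight by its year:
  t   CF        PV=CF/(1+0.083)^t    t·PV
  1        37.50        34.6260        34.6260
  2        37.50        31.9723        63.9447
  3        37.50        29.5220        88.5660
  4        37.50        27.2595       109.0379
  5        37.50        25.1703       125.8517
  6        37.50        23.2413       139.4478
  7        37.50        21.4601       150.2208
  8        37.50        19.8154       158.5235
  9        37.50        18.2968       164.6712
  10    1,037.50       467.4160     4,674.1596
  Σ                    698.7798     5,709.0493
Price P = Σ PV = 698.7798.
Macaulay duration = Σ(t·PV) / P = 5,709.0493 / 698.7798 = 8.17003 years.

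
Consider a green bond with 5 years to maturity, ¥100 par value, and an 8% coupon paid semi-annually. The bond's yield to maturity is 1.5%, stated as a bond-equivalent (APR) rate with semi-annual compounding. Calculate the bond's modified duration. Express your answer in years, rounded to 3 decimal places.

Periodic yield y = 0.0075. First find Macaulay duration:
  t   CF        PV=CF/(1+0.0075)^t    t·PV
  1         4.00         3.9702         3.9702
  2         4.00         3.9407         7.8813
  3         4.00         3.9113        11.7340
  4         4.00         3.8822        15.5289
  5         4.00         3.8533        19.2666
  6         4.00         3.8246        22.9478
  7         4.00         3.7962        26.5731
  8         4.00         3.7679        30.1432
  9         4.00         3.7399        33.6587
  10      104.00        96.5123       965.1233
  Σ                    131.1986     1,136.8271
P = 131.1986; Macaulay duration = 1,136.8271 / 131.1986 = 8.66493 half-year periods = 4.33247 years.
Modified duration = D_Mac / (1 + y) = 4.33247 / 1.0075 = 4.30021 years.

4.300 years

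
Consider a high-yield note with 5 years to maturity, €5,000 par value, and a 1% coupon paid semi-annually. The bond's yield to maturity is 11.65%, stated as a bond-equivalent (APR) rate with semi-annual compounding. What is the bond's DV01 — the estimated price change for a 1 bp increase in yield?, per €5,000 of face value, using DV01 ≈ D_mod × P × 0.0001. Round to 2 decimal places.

€1.39

Periodic yield y = 0.05825.
  t   CF        PV=CF/(1+0.05825)^t    t·PV
  1        25.00        23.6239        23.6239
  2        25.00        22.3236        44.6471
  3        25.00        21.0948        63.2844
  4        25.00        19.9337        79.7346
  5        25.00        18.8364        94.1822
  6        25.00        17.7996       106.7976
  7        25.00        16.8198       117.7389
  8        25.00        15.8940       127.1522
  9        25.00        15.0192       135.1724
  10    5,025.00     2,852.6816    28,526.8156
  Σ                  3,024.0265    29,319.1489
P = 3,024.0265; D_Mac = 9.69540 half-year periods = 4.84770 yrs; D_mod = 4.58086 yrs.
DV01 ≈ 4.58086 × 3,024.0265 × 0.0001 = 1.385266.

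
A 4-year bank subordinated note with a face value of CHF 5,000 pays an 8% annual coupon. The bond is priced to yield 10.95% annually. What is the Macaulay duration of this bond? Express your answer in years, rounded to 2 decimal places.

Periodic yield y = 0.1095. Discount each cash flow and weight by its year:
  t   CF        PV=CF/(1+0.1095)^t    t·PV
  1       400.00       360.5228       360.5228
  2       400.00       324.9416       649.8833
  3       400.00       292.8721       878.6164
  4     5,400.00     3,563.5638    14,254.2550
  Σ                  4,541.9003    16,143.2775
Price P = Σ PV = 4,541.9003.
Macaulay duration = Σ(t·PV) / P = 16,143.2775 / 4,541.9003 = 3.55430 years.

3.55 years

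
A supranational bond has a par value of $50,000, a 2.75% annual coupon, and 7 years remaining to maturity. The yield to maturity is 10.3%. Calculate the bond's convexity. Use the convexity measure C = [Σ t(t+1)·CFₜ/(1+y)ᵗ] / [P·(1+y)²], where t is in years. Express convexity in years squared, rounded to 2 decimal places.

With y = 0.103:
  t   CF        PV=CF/(1+0.103)^t    t·PV        t(t+1)·PV
  1     1,375.00     1,246.6002     1,246.6002       2,493.2004
  2     1,375.00     1,130.1906     2,260.3811       6,781.1433
  3     1,375.00     1,024.6515     3,073.9544      12,295.8175
  4     1,375.00       928.9678     3,715.8711      18,579.3555
  5     1,375.00       842.2192     4,211.0960      25,266.5759
  6     1,375.00       763.5713     4,581.4281      32,069.9966
  7    51,375.00    25,865.6411   181,059.4879   1,448,475.9036
  Σ                 31,801.8416   200,148.8188   1,545,961.9927
P = 31,801.8416.
Convexity = Σ t(t+1)·PV / [P·(1+y)²] = 1,545,961.9927 / (31,801.8416 × 1.216609) = 39.95724.

39.96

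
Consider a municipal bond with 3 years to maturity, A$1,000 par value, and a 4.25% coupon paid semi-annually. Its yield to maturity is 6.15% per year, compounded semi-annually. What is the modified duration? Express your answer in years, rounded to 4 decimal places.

Periodic yield y = 0.03075. First find Macaulay duration:
  t   CF        PV=CF/(1+0.03075)^t    t·PV
  1        21.25        20.6161        20.6161
  2        21.25        20.0010        40.0020
  3        21.25        19.4043        58.2130
  4        21.25        18.8255        75.3018
  5        21.25        18.2638        91.3192
  6     1,021.25       851.5536     5,109.3218
  Σ                    948.6644     5,394.7740
P = 948.6644; Macaulay duration = 5,394.7740 / 948.6644 = 5.68670 half-year periods = 2.84335 years.
Modified duration = D_Mac / (1 + y) = 2.84335 / 1.03075 = 2.75853 years.

2.7585 years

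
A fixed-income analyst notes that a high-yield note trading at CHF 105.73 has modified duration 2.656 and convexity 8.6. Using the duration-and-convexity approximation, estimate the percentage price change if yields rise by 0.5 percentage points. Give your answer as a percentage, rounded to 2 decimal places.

-1.32%

Duration effect: -D_mod·Δy = -2.656 × (+0.005) = -0.013280
Convexity effect: ½·C·(Δy)² = 0.5 × 8.6 × (0.005)² = +0.0001075
ΔP/P ≈ -0.013280 + 0.0001075 = -0.0131725
= -1.31725%.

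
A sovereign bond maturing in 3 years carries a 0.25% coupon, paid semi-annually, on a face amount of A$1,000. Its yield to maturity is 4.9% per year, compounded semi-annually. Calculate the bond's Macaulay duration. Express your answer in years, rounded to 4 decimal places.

2.9898 years

Periodic yield y = 0.0245. Discount each cash flow and weight by its period:
  t   CF        PV=CF/(1+0.0245)^t    t·PV
  1         1.25         1.2201         1.2201
  2         1.25         1.1909         2.3819
  3         1.25         1.1624         3.4873
  4         1.25         1.1347         4.5386
  5         1.25         1.1075         5.5376
  6     1,001.25       865.9060     5,195.4360
  Σ                    871.7217     5,212.6015
Price P = Σ PV = 871.7217.
Macaulay duration = Σ(t·PV) / P = 5,212.6015 / 871.7217 = 5.97966 half-year periods.
In years: 5.97966 / 2 = 2.98983 years.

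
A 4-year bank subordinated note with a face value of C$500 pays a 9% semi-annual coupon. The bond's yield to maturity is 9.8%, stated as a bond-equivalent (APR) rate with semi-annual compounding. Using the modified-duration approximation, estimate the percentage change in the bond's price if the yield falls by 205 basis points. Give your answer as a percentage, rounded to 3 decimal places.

+6.718%

Periodic yield y = 0.049. Modified duration first:
  t   CF        PV=CF/(1+0.049)^t    t·PV
  1        22.50        21.4490        21.4490
  2        22.50        20.4471        40.8942
  3        22.50        19.4920        58.4760
  4        22.50        18.5815        74.3260
  5        22.50        17.7135        88.5676
  6        22.50        16.8861       101.3167
  7        22.50        16.0973       112.6814
  8       522.50       356.3546     2,850.8369
  Σ                    487.0212     3,348.5477
P = 487.0212; D_Mac = 6.87557 half-year periods = 3.43778 yrs; D_mod = 3.43778/(1+0.049) = 3.27720 yrs.
ΔP/P ≈ -D_mod · Δy = -3.27720 × (-0.0205) = +0.067183 = +6.7183%.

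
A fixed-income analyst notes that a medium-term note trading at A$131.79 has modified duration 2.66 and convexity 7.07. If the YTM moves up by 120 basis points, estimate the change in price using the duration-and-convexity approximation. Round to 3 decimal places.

-A$4.140

Duration effect: -D_mod·Δy = -2.66 × (+0.012) = -0.031920
Convexity effect: ½·C·(Δy)² = 0.5 × 7.07 × (0.012)² = +0.00050904
ΔP/P ≈ -0.031920 + 0.00050904 = -0.03141096
ΔP ≈ 131.79 × (-0.03141096) = -4.1396504184.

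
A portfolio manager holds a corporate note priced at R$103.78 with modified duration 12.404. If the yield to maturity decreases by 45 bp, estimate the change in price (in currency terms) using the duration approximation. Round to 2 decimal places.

Duration approximation: ΔP/P ≈ -D_mod · Δy = -12.404 × (-0.0045) = +0.055818.
ΔP ≈ 103.78 × (+0.055818) = +5.79279204.

+R$5.79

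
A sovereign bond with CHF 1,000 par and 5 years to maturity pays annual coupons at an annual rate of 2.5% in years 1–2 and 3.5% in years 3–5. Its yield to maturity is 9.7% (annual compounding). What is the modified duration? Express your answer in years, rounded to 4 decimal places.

4.2759 years

Periodic yield y = 0.097. First find Macaulay duration:
  t   CF        PV=CF/(1+0.097)^t    t·PV
  1        25.00        22.7894        22.7894
  2        25.00        20.7743        41.5486
  3        35.00        26.5123        79.5370
  4        35.00        24.1680        96.6722
  5     1,035.00       651.4892     3,257.4459
  Σ                    745.7333     3,497.9932
P = 745.7333; Macaulay duration = 3,497.9932 / 745.7333 = 4.69068 years.
Modified duration = D_Mac / (1 + y) = 4.69068 / 1.097 = 4.27591 years.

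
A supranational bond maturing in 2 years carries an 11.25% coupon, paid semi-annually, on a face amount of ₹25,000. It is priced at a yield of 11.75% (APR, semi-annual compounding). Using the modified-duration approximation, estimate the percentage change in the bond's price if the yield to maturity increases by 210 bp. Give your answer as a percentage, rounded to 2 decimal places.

-3.66%

Periodic yield y = 0.05875. Modified duration first:
  t   CF        PV=CF/(1+0.05875)^t    t·PV
  1     1,406.25     1,328.2172     1,328.2172
  2     1,406.25     1,254.5145     2,509.0290
  3     1,406.25     1,184.9015     3,554.7046
  4    26,406.25    21,015.1763    84,060.7051
  Σ                 24,782.8096    91,452.6560
P = 24,782.8096; D_Mac = 3.69016 half-year periods = 1.84508 yrs; D_mod = 1.84508/(1+0.05875) = 1.74270 yrs.
ΔP/P ≈ -D_mod · Δy = -1.74270 × (+0.021) = -0.036597 = -3.6597%.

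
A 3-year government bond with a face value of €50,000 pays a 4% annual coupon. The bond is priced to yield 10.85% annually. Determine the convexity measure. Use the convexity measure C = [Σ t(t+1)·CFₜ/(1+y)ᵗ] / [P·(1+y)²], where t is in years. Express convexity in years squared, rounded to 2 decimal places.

9.22

With y = 0.1085:
  t   CF        PV=CF/(1+0.1085)^t    t·PV        t(t+1)·PV
  1     2,000.00     1,804.2400     1,804.2400       3,608.4799
  2     2,000.00     1,627.6409     3,255.2818       9,765.8455
  3    52,000.00    38,176.5124   114,529.5373     458,118.1490
  Σ                 41,608.3933   119,589.0591     471,492.4745
P = 41,608.3933.
Convexity = Σ t(t+1)·PV / [P·(1+y)²] = 471,492.4745 / (41,608.3933 × 1.228772) = 9.22194.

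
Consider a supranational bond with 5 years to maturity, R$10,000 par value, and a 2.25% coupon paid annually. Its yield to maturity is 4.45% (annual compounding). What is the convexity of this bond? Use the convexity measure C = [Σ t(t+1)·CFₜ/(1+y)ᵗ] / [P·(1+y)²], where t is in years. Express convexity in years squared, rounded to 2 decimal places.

25.83

With y = 0.0445:
  t   CF        PV=CF/(1+0.0445)^t    t·PV        t(t+1)·PV
  1       225.00       215.4141       215.4141         430.8281
  2       225.00       206.2365       412.4731       1,237.4193
  3       225.00       197.4500       592.3501       2,369.4003
  4       225.00       189.0378       756.1514       3,780.7568
  5    10,225.00     8,224.7195    41,123.5975     246,741.5848
  Σ                  9,032.8580    43,099.9860     254,559.9892
P = 9,032.8580.
Convexity = Σ t(t+1)·PV / [P·(1+y)²] = 254,559.9892 / (9,032.8580 × 1.090980) = 25.83141.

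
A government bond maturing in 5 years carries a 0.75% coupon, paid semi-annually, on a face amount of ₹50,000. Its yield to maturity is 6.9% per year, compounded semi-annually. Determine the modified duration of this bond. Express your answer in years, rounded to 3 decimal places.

Periodic yield y = 0.0345. First find Macaulay duration:
  t   CF        PV=CF/(1+0.0345)^t    t·PV
  1       187.50       181.2470       181.2470
  2       187.50       175.2025       350.4050
  3       187.50       169.3596       508.0788
  4       187.50       163.7115       654.8462
  5       187.50       158.2519       791.2593
  6       187.50       152.9742       917.8454
  7       187.50       147.8726     1,035.1084
  8       187.50       142.9412     1,143.5293
  9       187.50       138.1742     1,243.5674
  10   50,187.50    35,751.1991   357,511.9909
  Σ                 37,180.9337   364,337.8776
P = 37,180.9337; Macaulay duration = 364,337.8776 / 37,180.9337 = 9.79905 half-year periods = 4.89953 years.
Modified duration = D_Mac / (1 + y) = 4.89953 / 1.0345 = 4.73613 years.

4.736 years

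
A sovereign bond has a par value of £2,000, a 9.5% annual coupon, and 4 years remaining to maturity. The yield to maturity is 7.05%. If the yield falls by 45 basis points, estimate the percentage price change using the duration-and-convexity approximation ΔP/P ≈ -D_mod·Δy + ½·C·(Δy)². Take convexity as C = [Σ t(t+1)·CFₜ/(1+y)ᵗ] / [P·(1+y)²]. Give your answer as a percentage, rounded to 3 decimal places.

+1.499%

With y = 0.0705:
  t   CF        PV=CF/(1+0.0705)^t    t·PV        t(t+1)·PV
  1       190.00       177.4872       177.4872         354.9743
  2       190.00       165.7984       331.5967         994.7902
  3       190.00       154.8794       464.6381       1,858.5525
  4     2,190.00     1,667.6213     6,670.4851      33,352.4256
  Σ                  2,165.7862     7,644.2071      36,560.7426
P = 2,165.7862; D_Mac = 3.52953 yrs; D_mod = 3.29709 yrs; C = 14.73079.
Duration effect: -3.29709 × (-0.0045) = +0.014837
Convexity effect: 0.5 × 14.73079 × (-0.0045)² = +0.0001491
ΔP/P ≈ +0.014837 + 0.0001491 = +0.014986 = +1.4986%.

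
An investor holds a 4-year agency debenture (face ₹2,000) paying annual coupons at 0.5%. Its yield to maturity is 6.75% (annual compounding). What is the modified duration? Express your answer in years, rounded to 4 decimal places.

3.7150 years

Periodic yield y = 0.0675. First find Macaulay duration:
  t   CF        PV=CF/(1+0.0675)^t    t·PV
  1        10.00         9.3677         9.3677
  2        10.00         8.7753        17.5507
  3        10.00         8.2205        24.6614
  4     2,010.00     1,547.8345     6,191.3380
  Σ                  1,574.1980     6,242.9178
P = 1,574.1980; Macaulay duration = 6,242.9178 / 1,574.1980 = 3.96578 years.
Modified duration = D_Mac / (1 + y) = 3.96578 / 1.0675 = 3.71501 years.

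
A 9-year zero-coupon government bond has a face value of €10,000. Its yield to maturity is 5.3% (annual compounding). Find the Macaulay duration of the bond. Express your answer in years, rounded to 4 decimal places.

A zero-coupon bond has a single cash flow at maturity, so its Macaulay duration equals its maturity: 9 years.

9.0000 years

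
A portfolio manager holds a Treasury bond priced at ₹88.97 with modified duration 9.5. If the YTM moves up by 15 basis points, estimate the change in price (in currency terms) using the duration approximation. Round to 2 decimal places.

-₹1.27

Duration approximation: ΔP/P ≈ -D_mod · Δy = -9.5 × (+0.0015) = -0.014250.
ΔP ≈ 88.97 × (-0.014250) = -1.2678225.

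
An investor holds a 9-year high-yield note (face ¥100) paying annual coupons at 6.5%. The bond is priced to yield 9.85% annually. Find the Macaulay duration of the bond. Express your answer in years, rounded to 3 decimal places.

6.842 years

Periodic yield y = 0.0985. Discount each cash flow and weight by its year:
  t   CF        PV=CF/(1+0.0985)^t    t·PV
  1         6.50         5.9172         5.9172
  2         6.50         5.3866        10.7732
  3         6.50         4.9036        14.7107
  4         6.50         4.4639        17.8555
  5         6.50         4.0636        20.3181
  6         6.50         3.6992        22.1955
  7         6.50         3.3675        23.5728
  8         6.50         3.0656        24.5247
  9       106.50        45.7245       411.5206
  Σ                     80.5917       551.3882
Price P = Σ PV = 80.5917.
Macaulay duration = Σ(t·PV) / P = 551.3882 / 80.5917 = 6.84175 years.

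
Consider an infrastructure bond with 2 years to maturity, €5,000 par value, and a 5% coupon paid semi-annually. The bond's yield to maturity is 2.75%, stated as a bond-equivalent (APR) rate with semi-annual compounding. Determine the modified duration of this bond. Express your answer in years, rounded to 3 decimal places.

1.904 years

Periodic yield y = 0.01375. First find Macaulay duration:
  t   CF        PV=CF/(1+0.01375)^t    t·PV
  1       125.00       123.3046       123.3046
  2       125.00       121.6321       243.2642
  3       125.00       119.9824       359.9471
  4     5,125.00     4,852.5543    19,410.2171
  Σ                  5,217.4733    20,136.7330
P = 5,217.4733; Macaulay duration = 20,136.7330 / 5,217.4733 = 3.85948 half-year periods = 1.92974 years.
Modified duration = D_Mac / (1 + y) = 1.92974 / 1.01375 = 1.90357 years.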